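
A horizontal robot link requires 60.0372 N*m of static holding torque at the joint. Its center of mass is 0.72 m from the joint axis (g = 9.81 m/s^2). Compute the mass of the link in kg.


m = tau / (g*L) = 60.0372 / (9.81 * 0.72) = 8.5000

8.5000 kg


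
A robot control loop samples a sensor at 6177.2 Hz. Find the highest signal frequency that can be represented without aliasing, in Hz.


f_max = f_s/2 = 6177.2/2 = 3088.6000

3088.6000 Hz


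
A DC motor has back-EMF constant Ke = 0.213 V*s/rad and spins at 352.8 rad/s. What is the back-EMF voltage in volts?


V_emf = Ke * omega = 0.213*352.8 = 75.1464

75.1464 V


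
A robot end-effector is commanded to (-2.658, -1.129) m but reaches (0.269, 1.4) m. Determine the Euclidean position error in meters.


dx = 0.269 - (-2.658) = 2.9270, dy = 1.4 - (-1.129) = 2.5290
err = sqrt(8.567329 + 6.395841) = 3.8682

3.8682 m


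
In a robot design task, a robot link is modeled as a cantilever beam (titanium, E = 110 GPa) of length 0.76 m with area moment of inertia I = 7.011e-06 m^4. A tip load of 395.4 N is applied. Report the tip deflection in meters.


delta = F*L^3/(3*E*I) = 395.4*0.76^3/(3*1.100e+11*7.011e-06)
      = 173.5711104/2313630 = 7.5021e-05

7.5021e-05 m


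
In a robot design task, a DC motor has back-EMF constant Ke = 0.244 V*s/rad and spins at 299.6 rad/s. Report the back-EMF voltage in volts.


V_emf = Ke * omega = 0.244*299.6 = 73.1024

73.1024 V


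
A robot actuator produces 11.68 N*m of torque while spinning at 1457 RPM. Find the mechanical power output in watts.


omega = 1457 * 2*pi/60 = 152.576683 rad/s
P = tau * omega = 11.68 * 152.576683 = 1782.0957

1782.0957 W


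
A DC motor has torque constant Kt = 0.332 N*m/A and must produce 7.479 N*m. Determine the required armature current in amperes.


I = tau / Kt = 7.479/0.332 = 22.5271

22.5271 A


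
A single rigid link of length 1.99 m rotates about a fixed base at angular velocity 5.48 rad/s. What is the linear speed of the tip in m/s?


v = L*omega = 1.99 * 5.48 = 10.9052

10.9052 m/s


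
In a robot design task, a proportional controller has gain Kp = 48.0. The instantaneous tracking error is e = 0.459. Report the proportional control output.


u_P = Kp * e = 48.0 * 0.459 = 22.0320

22.0320


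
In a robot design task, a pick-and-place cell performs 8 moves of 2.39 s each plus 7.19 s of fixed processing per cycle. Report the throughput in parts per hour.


T_cycle = 8*2.39 + 7.19 = 26.3100 s
rate = 3600/T = 136.8301

136.8301 parts/hour


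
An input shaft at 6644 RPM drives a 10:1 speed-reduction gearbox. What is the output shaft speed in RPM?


omega_out = omega_in / N = 6644 / 10 = 664.4000

664.4000 RPM


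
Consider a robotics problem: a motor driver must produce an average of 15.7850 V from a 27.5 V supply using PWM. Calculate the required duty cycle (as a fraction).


D = V_avg/V_supply = 15.7850/27.5 = 0.5740

0.5740


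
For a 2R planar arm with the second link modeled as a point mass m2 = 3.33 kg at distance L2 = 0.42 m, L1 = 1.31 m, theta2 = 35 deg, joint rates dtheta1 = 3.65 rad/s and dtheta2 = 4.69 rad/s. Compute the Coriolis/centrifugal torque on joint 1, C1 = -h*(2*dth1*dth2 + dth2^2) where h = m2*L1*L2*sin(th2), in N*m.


h = m2*L1*L2*sin(th2) = 3.33*1.31*0.42*sin(35 deg) = 1.050887
C1 = -h*(2*3.65*4.69 + 4.69^2) = -1.050887*56.2331 = -59.0946

-59.0946 N*m


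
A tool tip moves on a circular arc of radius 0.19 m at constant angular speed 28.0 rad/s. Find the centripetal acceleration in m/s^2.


a_c = omega^2 * r = 28.0^2 * 0.19 = 148.9600

148.9600 m/s^2


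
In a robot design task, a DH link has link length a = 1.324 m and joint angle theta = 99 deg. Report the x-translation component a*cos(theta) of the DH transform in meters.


a*cos(theta) = 1.324*cos(99 deg) = -0.2071

-0.2071 m


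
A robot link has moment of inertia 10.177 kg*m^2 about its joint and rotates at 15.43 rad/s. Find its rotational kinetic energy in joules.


KE = (1/2)*I*omega^2 = 0.5*10.177*15.43^2 = 1211.4950

1211.4950 J


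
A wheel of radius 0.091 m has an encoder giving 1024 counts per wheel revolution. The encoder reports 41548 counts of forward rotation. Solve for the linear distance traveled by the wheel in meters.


revs = 41548/1024 = 40.574219
d = revs * 2*pi*r = 40.574219 * 2*pi*0.091 = 23.1991

23.1991 m


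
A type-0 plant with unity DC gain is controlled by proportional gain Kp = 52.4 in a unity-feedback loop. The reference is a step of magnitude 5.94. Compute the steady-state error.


e_ss = R/(1 + Kp) = 5.94/(1 + 52.4) = 5.94/53.4000 = 0.1112

0.1112


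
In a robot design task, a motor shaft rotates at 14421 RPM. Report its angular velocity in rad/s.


omega = 14421 * 2*pi/60 = 1510.1636

1510.1636 rad/s


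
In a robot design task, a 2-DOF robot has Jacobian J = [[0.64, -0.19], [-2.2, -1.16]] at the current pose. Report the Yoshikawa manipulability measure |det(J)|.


det(J) = 0.64*-1.16 - (-0.19)*(-2.2) = -1.1604
|det(J)| = 1.1604

1.1604


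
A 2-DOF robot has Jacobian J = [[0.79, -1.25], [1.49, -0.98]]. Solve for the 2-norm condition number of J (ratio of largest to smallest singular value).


JJ^T eigenvalues: trace(JJ^T) = 5.3671, det(JJ^T) = det(J)^2 = 1.18439689
s_max^2 = (5.3671 + sqrt(24.06817485))/2 = 5.13651631
s_min^2 = (5.3671 - sqrt(24.06817485))/2 = 0.23058369
kappa = s_max/s_min = sqrt(5.13651631/0.23058369) = 4.7198

4.7198


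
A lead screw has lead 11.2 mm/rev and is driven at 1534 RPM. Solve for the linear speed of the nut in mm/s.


v = lead * (RPM/60) = 11.2*1534/60 = 286.3467

286.3467 mm/s


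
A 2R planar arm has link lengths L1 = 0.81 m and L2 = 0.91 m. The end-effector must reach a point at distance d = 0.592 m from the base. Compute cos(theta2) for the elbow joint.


cos(th2) = (d^2 - L1^2 - L2^2)/(2*L1*L2) = (0.592^2 - 0.81^2 - 0.91^2)/(2*0.81*0.91) = -0.7691

-0.7691


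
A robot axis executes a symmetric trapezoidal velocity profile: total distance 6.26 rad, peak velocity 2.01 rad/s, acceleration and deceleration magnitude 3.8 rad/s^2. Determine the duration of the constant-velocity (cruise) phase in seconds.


t_acc = v/a = 0.528947 s, d_acc = v^2/(2a) = 0.531592 rad each
d_cruise = 6.26 - 2*0.531592 = 5.196816 rad
t_cruise = d_cruise/v = 5.196816/2.01 = 2.5855

2.5855 s


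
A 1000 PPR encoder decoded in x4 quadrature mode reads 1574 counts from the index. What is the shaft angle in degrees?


angle = counts * 360 / (PPR*4) = 1574 * 360 / 4000 = 141.6600

141.6600 degrees


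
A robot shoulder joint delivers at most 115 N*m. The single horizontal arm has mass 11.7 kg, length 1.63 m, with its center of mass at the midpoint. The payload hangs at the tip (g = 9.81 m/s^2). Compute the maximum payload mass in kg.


tau_arm = m_arm*g*(L/2) = 11.7*9.81*1.63/2 = 93.5433 N*m
tau_payload = tau_max - tau_arm = 115 - 93.5433 = 21.4567
m_payload = tau_payload / (g*L) = 21.4567 / (9.81*1.63) = 1.3419

1.3419 kg


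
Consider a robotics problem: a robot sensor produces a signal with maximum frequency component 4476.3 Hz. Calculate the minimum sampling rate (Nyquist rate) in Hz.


f_s,min = 2*f_max = 2*4476.3 = 8952.6000

8952.6000 Hz


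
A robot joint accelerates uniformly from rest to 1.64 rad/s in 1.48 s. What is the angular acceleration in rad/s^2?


alpha = delta_omega / t = 1.64 / 1.48 = 1.1081

1.1081 rad/s^2


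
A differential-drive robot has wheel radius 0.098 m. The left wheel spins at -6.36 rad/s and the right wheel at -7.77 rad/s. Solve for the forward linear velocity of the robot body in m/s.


v = r*(wR + wL)/2 = 0.098*(-7.77 + -6.36)/2 = -0.6924

-0.6924 m/s


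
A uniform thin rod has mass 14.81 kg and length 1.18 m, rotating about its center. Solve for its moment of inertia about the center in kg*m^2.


I = (1/12)*m*L^2 = (1/12)*14.81*1.18^2 = 1.7185

1.7185 kg*m^2


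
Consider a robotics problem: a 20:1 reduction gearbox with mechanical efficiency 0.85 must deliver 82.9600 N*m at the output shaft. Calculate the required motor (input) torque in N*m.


tau_in = tau_out / (N * eta) = 82.9600 / (20 * 0.85) = 4.8800

4.8800 N*m


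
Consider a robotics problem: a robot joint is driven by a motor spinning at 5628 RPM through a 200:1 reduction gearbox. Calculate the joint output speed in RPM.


omega_joint = omega_motor / N = 5628 / 200 = 28.1400

28.1400 RPM


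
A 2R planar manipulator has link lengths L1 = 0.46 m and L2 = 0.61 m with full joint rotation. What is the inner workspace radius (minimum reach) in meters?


r_min = |L1 - L2| = |0.46 - 0.61| = 0.1500

0.1500 m


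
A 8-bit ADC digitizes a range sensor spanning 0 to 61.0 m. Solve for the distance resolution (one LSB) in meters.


res = range / 2^n = 61.0/2^8 = 61.0/256 = 0.2383

0.2383 m


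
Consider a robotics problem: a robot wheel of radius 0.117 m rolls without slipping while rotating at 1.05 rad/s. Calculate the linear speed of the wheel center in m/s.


v = omega * r = 1.05 * 0.117 = 0.1229

0.1229 m/s


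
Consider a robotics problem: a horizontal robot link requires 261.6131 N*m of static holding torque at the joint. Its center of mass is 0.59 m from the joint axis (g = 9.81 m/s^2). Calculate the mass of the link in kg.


m = tau / (g*L) = 261.6131 / (9.81 * 0.59) = 45.2000

45.2000 kg


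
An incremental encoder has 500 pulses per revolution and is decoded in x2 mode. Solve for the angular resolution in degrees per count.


resolution = 360 / (PPR * 2) = 360 / 1000 = 0.3600

0.3600 degrees


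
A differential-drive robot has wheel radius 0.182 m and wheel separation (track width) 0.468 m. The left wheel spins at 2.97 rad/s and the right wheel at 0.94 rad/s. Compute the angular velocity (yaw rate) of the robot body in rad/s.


omega = r*(wR - wL)/L = 0.182*(0.94 - (2.97))/0.468 = -0.7894

-0.7894 rad/s


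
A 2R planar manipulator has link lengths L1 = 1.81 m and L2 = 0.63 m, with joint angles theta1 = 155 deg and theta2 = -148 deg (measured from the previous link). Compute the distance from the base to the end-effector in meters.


x = L1*cos(th1) + L2*cos(th1+th2) = -1.015113
y = L1*sin(th1) + L2*sin(th1+th2) = 0.841717
d = sqrt(x^2 + y^2) = sqrt(1.030454 + 0.708488) = 1.3187

1.3187 m


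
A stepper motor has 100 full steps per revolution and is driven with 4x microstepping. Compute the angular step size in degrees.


step = 360/(100*4) = 360/400 = 0.9000

0.9000 degrees


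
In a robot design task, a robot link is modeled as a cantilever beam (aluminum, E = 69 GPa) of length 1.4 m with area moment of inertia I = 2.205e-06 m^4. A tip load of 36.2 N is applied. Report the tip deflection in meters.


delta = F*L^3/(3*E*I) = 36.2*1.4^3/(3*6.900e+10*2.205e-06)
      = 99.3328/456435 = 2.1763e-04

2.1763e-04 m


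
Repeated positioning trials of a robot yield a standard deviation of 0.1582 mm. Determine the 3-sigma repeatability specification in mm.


repeatability = 3*sigma = 3*0.1582 = 0.4746

0.4746 mm


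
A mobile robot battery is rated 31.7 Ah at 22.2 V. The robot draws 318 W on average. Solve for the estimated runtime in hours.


E = 31.7*22.2 = 703.7400 Wh
t = E/P = 703.7400/318 = 2.2130

2.2130 hours


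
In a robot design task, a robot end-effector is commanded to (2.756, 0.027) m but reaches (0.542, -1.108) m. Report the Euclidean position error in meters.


dx = 0.542 - (2.756) = -2.2140, dy = -1.108 - (0.027) = -1.1350
err = sqrt(4.901796 + 1.288225) = 2.4880

2.4880 m


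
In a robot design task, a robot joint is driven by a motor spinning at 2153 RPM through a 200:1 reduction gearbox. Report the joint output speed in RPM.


omega_joint = omega_motor / N = 2153 / 200 = 10.7650

10.7650 RPM


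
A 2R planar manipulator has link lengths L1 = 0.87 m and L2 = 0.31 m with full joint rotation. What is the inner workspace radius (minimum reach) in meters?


r_min = |L1 - L2| = |0.87 - 0.31| = 0.5600

0.5600 m


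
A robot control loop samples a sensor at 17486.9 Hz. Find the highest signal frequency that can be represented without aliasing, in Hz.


f_max = f_s/2 = 17486.9/2 = 8743.4500

8743.4500 Hz


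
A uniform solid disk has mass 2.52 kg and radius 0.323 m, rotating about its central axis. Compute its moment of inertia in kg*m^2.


I = (1/2)*m*R^2 = 0.5*2.52*0.323^2 = 0.1315

0.1315 kg*m^2


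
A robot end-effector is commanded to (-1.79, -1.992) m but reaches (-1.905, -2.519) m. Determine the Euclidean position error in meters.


dx = -1.905 - (-1.79) = -0.1150, dy = -2.519 - (-1.992) = -0.5270
err = sqrt(0.013225 + 0.277729) = 0.5394

0.5394 m


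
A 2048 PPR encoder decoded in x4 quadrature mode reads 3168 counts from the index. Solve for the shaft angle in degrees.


angle = counts * 360 / (PPR*4) = 3168 * 360 / 8192 = 139.2188

139.2188 degrees


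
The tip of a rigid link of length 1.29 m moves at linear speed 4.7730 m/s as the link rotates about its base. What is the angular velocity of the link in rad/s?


omega = v / L = 4.7730 / 1.29 = 3.7000

3.7000 rad/s


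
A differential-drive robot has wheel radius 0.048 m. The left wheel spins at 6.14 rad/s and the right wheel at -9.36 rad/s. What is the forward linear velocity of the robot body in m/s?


v = r*(wR + wL)/2 = 0.048*(-9.36 + 6.14)/2 = -0.0773

-0.0773 m/s


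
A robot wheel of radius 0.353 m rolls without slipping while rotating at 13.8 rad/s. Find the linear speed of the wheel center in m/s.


v = omega * r = 13.8 * 0.353 = 4.8714

4.8714 m/s


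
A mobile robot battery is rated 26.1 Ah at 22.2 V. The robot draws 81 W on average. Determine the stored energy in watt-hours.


E = capacity * V = 26.1*22.2 = 579.4200

579.4200 Wh


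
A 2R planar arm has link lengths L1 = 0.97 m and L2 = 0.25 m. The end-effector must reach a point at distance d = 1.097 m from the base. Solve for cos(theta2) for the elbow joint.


cos(th2) = (d^2 - L1^2 - L2^2)/(2*L1*L2) = (1.097^2 - 0.97^2 - 0.25^2)/(2*0.97*0.25) = 0.4124

0.4124


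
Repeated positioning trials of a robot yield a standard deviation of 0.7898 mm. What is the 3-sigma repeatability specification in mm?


repeatability = 3*sigma = 3*0.7898 = 2.3694

2.3694 mm


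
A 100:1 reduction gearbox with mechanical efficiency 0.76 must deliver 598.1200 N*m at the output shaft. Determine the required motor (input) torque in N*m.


tau_in = tau_out / (N * eta) = 598.1200 / (100 * 0.76) = 7.8700

7.8700 N*m


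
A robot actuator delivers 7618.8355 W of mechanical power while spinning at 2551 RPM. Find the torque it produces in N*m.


omega = 2551 * 2*pi/60 = 267.140095 rad/s
tau = P / omega = 7618.8355 / 267.140095 = 28.5200

28.5200 N*m


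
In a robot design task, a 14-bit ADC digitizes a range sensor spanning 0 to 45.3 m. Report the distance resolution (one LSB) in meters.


res = range / 2^n = 45.3/2^14 = 45.3/16384 = 0.0028

0.0028 m


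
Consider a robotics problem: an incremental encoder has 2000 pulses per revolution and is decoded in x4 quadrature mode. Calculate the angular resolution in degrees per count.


resolution = 360 / (PPR * 4) = 360 / 8000 = 0.0450

0.0450 degrees


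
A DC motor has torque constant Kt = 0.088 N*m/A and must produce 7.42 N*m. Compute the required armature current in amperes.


I = tau / Kt = 7.42/0.088 = 84.3182

84.3182 A


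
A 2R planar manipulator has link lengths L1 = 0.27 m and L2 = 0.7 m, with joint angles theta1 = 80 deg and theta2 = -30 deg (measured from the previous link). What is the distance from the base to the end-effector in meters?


x = L1*cos(th1) + L2*cos(th1+th2) = 0.496836
y = L1*sin(th1) + L2*sin(th1+th2) = 0.802129
d = sqrt(x^2 + y^2) = sqrt(0.246846 + 0.643411) = 0.9435

0.9435 m


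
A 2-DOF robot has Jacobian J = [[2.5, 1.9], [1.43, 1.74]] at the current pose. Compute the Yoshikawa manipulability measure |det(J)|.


det(J) = 2.5*1.74 - (1.9)*(1.43) = 1.6330
|det(J)| = 1.6330

1.6330


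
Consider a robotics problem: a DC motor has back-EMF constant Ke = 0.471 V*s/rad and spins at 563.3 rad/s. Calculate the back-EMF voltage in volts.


V_emf = Ke * omega = 0.471*563.3 = 265.3143

265.3143 V


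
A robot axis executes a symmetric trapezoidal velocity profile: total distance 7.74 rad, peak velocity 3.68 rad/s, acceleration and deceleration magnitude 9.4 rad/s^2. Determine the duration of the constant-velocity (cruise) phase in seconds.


t_acc = v/a = 0.391489 s, d_acc = v^2/(2a) = 0.720340 rad each
d_cruise = 7.74 - 2*0.720340 = 6.299320 rad
t_cruise = d_cruise/v = 6.299320/3.68 = 1.7118

1.7118 s


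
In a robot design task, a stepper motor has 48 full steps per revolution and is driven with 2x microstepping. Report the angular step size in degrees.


step = 360/(48*2) = 360/96 = 3.7500

3.7500 degrees


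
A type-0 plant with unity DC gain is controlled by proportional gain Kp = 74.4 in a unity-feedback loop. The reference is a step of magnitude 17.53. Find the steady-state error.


e_ss = R/(1 + Kp) = 17.53/(1 + 74.4) = 17.53/75.4000 = 0.2325

0.2325


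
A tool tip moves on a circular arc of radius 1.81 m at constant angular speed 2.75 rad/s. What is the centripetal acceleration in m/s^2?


a_c = omega^2 * r = 2.75^2 * 1.81 = 13.6881

13.6881 m/s^2


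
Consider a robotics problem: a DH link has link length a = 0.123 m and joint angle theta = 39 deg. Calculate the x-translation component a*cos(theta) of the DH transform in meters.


a*cos(theta) = 0.123*cos(39 deg) = 0.0956

0.0956 m


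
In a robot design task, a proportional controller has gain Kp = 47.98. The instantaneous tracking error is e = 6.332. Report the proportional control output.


u_P = Kp * e = 47.98 * 6.332 = 303.8094

303.8094


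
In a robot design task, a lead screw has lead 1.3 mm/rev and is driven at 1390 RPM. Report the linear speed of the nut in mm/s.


v = lead * (RPM/60) = 1.3*1390/60 = 30.1167

30.1167 mm/s


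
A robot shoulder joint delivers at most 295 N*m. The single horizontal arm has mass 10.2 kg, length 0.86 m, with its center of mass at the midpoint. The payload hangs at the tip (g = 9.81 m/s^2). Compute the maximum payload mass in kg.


tau_arm = m_arm*g*(L/2) = 10.2*9.81*0.86/2 = 43.0267 N*m
tau_payload = tau_max - tau_arm = 295 - 43.0267 = 251.9733
m_payload = tau_payload / (g*L) = 251.9733 / (9.81*0.86) = 29.8667

29.8667 kg


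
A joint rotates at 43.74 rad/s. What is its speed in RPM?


RPM = 43.74 * 60/(2*pi) = 417.6862

417.6862 RPM


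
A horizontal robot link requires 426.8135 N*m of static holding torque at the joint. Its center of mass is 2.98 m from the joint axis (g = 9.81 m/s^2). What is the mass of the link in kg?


m = tau / (g*L) = 426.8135 / (9.81 * 2.98) = 14.6000

14.6000 kg


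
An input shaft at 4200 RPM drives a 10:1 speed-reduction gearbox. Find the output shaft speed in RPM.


omega_out = omega_in / N = 4200 / 10 = 420.0000

420.0000 RPM


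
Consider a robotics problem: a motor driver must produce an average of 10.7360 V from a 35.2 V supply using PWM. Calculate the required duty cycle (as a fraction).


D = V_avg/V_supply = 10.7360/35.2 = 0.3050

0.3050


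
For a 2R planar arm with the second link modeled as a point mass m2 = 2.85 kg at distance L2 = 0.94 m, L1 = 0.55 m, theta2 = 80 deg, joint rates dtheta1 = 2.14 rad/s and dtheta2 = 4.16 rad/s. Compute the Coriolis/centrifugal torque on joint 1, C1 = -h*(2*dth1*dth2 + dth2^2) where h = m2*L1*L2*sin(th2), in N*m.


h = m2*L1*L2*sin(th2) = 2.85*0.55*0.94*sin(80 deg) = 1.451065
C1 = -h*(2*2.14*4.16 + 4.16^2) = -1.451065*35.1104 = -50.9475

-50.9475 N*m


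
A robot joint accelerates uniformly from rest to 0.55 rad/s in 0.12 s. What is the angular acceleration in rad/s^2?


alpha = delta_omega / t = 0.55 / 0.12 = 4.5833

4.5833 rad/s^2


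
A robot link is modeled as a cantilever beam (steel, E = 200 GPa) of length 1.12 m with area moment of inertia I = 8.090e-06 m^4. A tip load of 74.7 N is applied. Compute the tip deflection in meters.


delta = F*L^3/(3*E*I) = 74.7*1.12^3/(3*2.000e+11*8.090e-06)
      = 104.9481216/4854000 = 2.1621e-05

2.1621e-05 m


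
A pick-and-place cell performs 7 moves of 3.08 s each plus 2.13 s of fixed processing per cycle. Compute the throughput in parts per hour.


T_cycle = 7*3.08 + 2.13 = 23.6900 s
rate = 3600/T = 151.9629

151.9629 parts/hour


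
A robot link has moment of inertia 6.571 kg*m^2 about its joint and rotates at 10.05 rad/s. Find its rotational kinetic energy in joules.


KE = (1/2)*I*omega^2 = 0.5*6.571*10.05^2 = 331.8437

331.8437 J


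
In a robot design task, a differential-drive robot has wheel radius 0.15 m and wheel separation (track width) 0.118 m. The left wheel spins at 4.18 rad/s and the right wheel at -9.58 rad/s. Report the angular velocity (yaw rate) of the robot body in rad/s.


omega = r*(wR - wL)/L = 0.15*(-9.58 - (4.18))/0.118 = -17.4915

-17.4915 rad/s


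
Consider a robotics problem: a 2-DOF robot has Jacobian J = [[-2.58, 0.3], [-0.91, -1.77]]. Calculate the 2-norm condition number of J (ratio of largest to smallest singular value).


JJ^T eigenvalues: trace(JJ^T) = 10.7074, det(JJ^T) = det(J)^2 = 23.42172816
s_max^2 = (10.7074 + sqrt(20.96150212))/2 = 7.64288665
s_min^2 = (10.7074 - sqrt(20.96150212))/2 = 3.06451335
kappa = s_max/s_min = sqrt(7.64288665/3.06451335) = 1.5792

1.5792


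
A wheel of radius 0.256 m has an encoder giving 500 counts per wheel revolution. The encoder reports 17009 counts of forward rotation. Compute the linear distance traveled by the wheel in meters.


revs = 17009/500 = 34.018000
d = revs * 2*pi*r = 34.018000 * 2*pi*0.256 = 54.7178

54.7178 m


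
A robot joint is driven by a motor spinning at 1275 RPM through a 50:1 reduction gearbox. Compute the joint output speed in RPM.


omega_joint = omega_motor / N = 1275 / 50 = 25.5000

25.5000 RPM


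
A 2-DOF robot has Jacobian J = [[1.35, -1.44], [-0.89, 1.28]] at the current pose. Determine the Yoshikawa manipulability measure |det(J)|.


det(J) = 1.35*1.28 - (-1.44)*(-0.89) = 0.4464
|det(J)| = 0.4464

0.4464


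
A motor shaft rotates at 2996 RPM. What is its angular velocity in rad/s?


omega = 2996 * 2*pi/60 = 313.7404

313.7404 rad/s


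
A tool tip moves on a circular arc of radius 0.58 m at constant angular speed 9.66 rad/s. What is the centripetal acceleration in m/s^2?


a_c = omega^2 * r = 9.66^2 * 0.58 = 54.1230

54.1230 m/s^2


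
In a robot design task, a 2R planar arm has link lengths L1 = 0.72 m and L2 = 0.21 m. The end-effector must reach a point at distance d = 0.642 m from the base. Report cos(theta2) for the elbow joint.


cos(th2) = (d^2 - L1^2 - L2^2)/(2*L1*L2) = (0.642^2 - 0.72^2 - 0.21^2)/(2*0.72*0.21) = -0.4971

-0.4971


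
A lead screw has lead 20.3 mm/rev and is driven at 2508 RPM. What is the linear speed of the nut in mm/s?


v = lead * (RPM/60) = 20.3*2508/60 = 848.5400

848.5400 mm/s


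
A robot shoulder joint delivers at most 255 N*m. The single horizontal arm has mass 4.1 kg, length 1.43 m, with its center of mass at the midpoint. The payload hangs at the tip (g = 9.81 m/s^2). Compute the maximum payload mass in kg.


tau_arm = m_arm*g*(L/2) = 4.1*9.81*1.43/2 = 28.7580 N*m
tau_payload = tau_max - tau_arm = 255 - 28.7580 = 226.2420
m_payload = tau_payload / (g*L) = 226.2420 / (9.81*1.43) = 16.1275

16.1275 kg


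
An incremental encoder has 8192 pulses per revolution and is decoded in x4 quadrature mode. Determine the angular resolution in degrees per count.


resolution = 360 / (PPR * 4) = 360 / 32768 = 0.0110

0.0110 degrees


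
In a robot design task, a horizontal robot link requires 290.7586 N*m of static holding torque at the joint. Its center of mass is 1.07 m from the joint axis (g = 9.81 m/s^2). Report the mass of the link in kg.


m = tau / (g*L) = 290.7586 / (9.81 * 1.07) = 27.7000

27.7000 kg


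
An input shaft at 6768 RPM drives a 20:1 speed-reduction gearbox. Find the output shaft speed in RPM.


omega_out = omega_in / N = 6768 / 20 = 338.4000

338.4000 RPM


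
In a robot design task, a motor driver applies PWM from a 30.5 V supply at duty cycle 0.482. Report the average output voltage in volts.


V_avg = V_supply * D = 30.5*0.482 = 14.7010

14.7010 V


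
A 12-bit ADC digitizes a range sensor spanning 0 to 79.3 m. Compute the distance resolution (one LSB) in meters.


res = range / 2^n = 79.3/2^12 = 79.3/4096 = 0.0194

0.0194 m


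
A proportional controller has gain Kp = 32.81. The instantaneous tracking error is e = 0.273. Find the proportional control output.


u_P = Kp * e = 32.81 * 0.273 = 8.9571

8.9571


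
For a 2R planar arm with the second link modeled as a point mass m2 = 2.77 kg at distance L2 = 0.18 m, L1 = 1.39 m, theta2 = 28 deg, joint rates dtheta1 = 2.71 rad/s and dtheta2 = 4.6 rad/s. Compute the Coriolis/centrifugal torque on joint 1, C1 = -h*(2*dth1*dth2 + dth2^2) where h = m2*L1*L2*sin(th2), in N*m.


h = m2*L1*L2*sin(th2) = 2.77*1.39*0.18*sin(28 deg) = 0.325369
C1 = -h*(2*2.71*4.6 + 4.6^2) = -0.325369*46.0920 = -14.9969

-14.9969 N*m


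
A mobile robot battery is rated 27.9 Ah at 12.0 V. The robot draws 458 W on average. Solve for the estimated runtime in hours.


E = 27.9*12.0 = 334.8000 Wh
t = E/P = 334.8000/458 = 0.7310

0.7310 hours


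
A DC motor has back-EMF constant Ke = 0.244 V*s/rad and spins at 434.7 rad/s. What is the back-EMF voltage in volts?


V_emf = Ke * omega = 0.244*434.7 = 106.0668

106.0668 V


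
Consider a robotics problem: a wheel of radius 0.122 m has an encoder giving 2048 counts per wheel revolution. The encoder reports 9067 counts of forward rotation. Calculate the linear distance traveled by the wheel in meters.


revs = 9067/2048 = 4.427246
d = revs * 2*pi*r = 4.427246 * 2*pi*0.122 = 3.3937

3.3937 m


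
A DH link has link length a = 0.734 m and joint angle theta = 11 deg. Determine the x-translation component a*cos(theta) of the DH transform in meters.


a*cos(theta) = 0.734*cos(11 deg) = 0.7205

0.7205 m


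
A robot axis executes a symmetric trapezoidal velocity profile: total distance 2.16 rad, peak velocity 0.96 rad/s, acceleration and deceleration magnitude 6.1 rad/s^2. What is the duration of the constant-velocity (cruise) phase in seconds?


t_acc = v/a = 0.157377 s, d_acc = v^2/(2a) = 0.075541 rad each
d_cruise = 2.16 - 2*0.075541 = 2.008918 rad
t_cruise = d_cruise/v = 2.008918/0.96 = 2.0926

2.0926 s


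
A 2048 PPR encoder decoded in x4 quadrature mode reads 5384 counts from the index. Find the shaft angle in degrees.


angle = counts * 360 / (PPR*4) = 5384 * 360 / 8192 = 236.6016

236.6016 degrees


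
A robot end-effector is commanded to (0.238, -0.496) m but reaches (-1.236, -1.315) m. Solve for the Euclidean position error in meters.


dx = -1.236 - (0.238) = -1.4740, dy = -1.315 - (-0.496) = -0.8190
err = sqrt(2.172676 + 0.670761) = 1.6862

1.6862 m


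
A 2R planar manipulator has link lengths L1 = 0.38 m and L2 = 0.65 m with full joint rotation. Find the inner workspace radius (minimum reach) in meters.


r_min = |L1 - L2| = |0.38 - 0.65| = 0.2700

0.2700 m


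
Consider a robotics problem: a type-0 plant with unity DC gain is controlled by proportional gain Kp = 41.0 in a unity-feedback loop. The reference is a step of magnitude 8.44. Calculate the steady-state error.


e_ss = R/(1 + Kp) = 8.44/(1 + 41.0) = 8.44/42.0000 = 0.2010

0.2010


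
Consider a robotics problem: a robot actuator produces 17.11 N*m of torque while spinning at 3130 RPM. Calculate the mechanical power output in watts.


omega = 3130 * 2*pi/60 = 327.772834 rad/s
P = tau * omega = 17.11 * 327.772834 = 5608.1932

5608.1932 W


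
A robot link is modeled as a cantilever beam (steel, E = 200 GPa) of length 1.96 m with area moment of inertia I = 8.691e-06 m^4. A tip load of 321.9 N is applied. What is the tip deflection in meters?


delta = F*L^3/(3*E*I) = 321.9*1.96^3/(3*2.000e+11*8.691e-06)
      = 2423.7576384/5214600 = 4.6480e-04

4.6480e-04 m


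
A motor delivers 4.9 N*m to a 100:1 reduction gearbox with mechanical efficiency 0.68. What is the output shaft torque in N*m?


tau_out = tau_in * N * eta = 4.9 * 100 * 0.68 = 333.2000

333.2000 N*m


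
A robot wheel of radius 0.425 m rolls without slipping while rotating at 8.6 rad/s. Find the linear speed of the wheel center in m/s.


v = omega * r = 8.6 * 0.425 = 3.6550

3.6550 m/s


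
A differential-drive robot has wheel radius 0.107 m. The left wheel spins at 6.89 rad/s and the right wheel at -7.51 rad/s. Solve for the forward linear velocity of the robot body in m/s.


v = r*(wR + wL)/2 = 0.107*(-7.51 + 6.89)/2 = -0.0332

-0.0332 m/s


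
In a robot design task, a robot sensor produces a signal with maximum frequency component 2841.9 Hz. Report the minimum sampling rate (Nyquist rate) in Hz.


f_s,min = 2*f_max = 2*2841.9 = 5683.8000

5683.8000 Hz


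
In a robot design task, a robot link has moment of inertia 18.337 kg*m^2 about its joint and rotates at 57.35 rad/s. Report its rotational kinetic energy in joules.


KE = (1/2)*I*omega^2 = 0.5*18.337*57.35^2 = 30155.4028

30155.4028 J


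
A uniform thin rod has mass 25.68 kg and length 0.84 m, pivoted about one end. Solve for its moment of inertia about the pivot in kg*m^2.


I = (1/3)*m*L^2 = (1/3)*25.68*0.84^2 = 6.0399

6.0399 kg*m^2


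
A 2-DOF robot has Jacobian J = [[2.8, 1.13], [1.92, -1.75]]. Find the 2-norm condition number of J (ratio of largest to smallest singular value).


JJ^T eigenvalues: trace(JJ^T) = 15.8658, det(JJ^T) = det(J)^2 = 49.97924416
s_max^2 = (15.8658 + sqrt(51.80663300))/2 = 11.53174124
s_min^2 = (15.8658 - sqrt(51.80663300))/2 = 4.33405876
kappa = s_max/s_min = sqrt(11.53174124/4.33405876) = 1.6312

1.6312


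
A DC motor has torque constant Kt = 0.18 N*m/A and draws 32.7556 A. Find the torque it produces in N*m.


tau = Kt * I = 0.18*32.7556 = 5.8960

5.8960 N*m


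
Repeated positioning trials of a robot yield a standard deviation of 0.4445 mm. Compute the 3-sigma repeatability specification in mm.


repeatability = 3*sigma = 3*0.4445 = 1.3335

1.3335 mm


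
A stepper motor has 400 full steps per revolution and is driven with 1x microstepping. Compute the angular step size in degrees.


step = 360/(400*1) = 360/400 = 0.9000

0.9000 degrees


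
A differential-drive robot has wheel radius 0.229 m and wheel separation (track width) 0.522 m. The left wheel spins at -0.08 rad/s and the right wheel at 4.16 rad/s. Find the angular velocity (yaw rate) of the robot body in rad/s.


omega = r*(wR - wL)/L = 0.229*(4.16 - (-0.08))/0.522 = 1.8601

1.8601 rad/s


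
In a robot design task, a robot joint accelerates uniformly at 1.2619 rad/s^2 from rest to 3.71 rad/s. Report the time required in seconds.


t = delta_omega / alpha = 3.71 / 1.2619 = 2.9400

2.9400 s


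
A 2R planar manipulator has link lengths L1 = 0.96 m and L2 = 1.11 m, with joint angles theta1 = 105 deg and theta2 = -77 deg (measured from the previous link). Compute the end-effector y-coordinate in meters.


y = L1*sin(th1) + L2*sin(th1+th2) = 0.96*sin(105 deg) + 1.11*sin(28 deg) = 1.4484

1.4484 m


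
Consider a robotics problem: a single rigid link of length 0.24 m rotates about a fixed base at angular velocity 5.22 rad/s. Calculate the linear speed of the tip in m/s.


v = L*omega = 0.24 * 5.22 = 1.2528

1.2528 m/s


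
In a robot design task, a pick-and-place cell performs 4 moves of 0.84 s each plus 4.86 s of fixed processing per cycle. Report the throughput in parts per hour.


T_cycle = 4*0.84 + 4.86 = 8.2200 s
rate = 3600/T = 437.9562

437.9562 parts/hour


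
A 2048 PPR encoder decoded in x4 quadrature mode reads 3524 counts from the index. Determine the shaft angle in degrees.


angle = counts * 360 / (PPR*4) = 3524 * 360 / 8192 = 154.8633

154.8633 degrees


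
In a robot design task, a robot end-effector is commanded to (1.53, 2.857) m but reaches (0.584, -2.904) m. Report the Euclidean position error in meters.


dx = 0.584 - (1.53) = -0.9460, dy = -2.904 - (2.857) = -5.7610
err = sqrt(0.894916 + 33.189121) = 5.8382

5.8382 m


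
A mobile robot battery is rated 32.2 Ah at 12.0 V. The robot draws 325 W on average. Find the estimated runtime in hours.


E = 32.2*12.0 = 386.4000 Wh
t = E/P = 386.4000/325 = 1.1889

1.1889 hours


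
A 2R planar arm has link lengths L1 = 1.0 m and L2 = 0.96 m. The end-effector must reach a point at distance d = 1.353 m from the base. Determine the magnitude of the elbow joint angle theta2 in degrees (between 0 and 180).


cos(th2) = (d^2 - L1^2 - L2^2)/(2*L1*L2) = (1.353^2 - 1.0^2 - 0.96^2)/(2*1.0*0.96) = -0.04739115
th2 = acos(-0.04739115) = 92.7163 deg

92.7163 degrees


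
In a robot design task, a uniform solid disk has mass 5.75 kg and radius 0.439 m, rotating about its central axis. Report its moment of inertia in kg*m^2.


I = (1/2)*m*R^2 = 0.5*5.75*0.439^2 = 0.5541

0.5541 kg*m^2


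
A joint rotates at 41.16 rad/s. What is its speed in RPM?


RPM = 41.16 * 60/(2*pi) = 393.0490

393.0490 RPM


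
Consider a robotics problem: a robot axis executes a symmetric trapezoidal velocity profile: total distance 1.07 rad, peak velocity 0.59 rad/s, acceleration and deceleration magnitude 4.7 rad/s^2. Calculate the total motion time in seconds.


t_acc = v/a = 0.59/4.7 = 0.125532 s
d_acc = v^2/(2a) = 0.037032 rad (each ramp)
d_cruise = 1.07 - 2*0.037032 = 0.995936 rad
t_cruise = 0.995936/0.59 = 1.688027 s
t_total = 2*0.125532 + 1.688027 = 1.9391

1.9391 s


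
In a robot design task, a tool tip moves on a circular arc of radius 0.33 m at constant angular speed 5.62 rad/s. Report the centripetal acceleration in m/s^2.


a_c = omega^2 * r = 5.62^2 * 0.33 = 10.4229

10.4229 m/s^2


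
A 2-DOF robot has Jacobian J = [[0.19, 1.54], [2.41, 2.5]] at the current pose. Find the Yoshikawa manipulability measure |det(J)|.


det(J) = 0.19*2.5 - (1.54)*(2.41) = -3.2364
|det(J)| = 3.2364

3.2364


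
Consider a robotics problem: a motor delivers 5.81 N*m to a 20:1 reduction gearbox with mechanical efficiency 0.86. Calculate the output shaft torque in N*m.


tau_out = tau_in * N * eta = 5.81 * 20 * 0.86 = 99.9320

99.9320 N*m


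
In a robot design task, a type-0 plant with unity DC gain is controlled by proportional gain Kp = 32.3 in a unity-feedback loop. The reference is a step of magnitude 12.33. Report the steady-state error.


e_ss = R/(1 + Kp) = 12.33/(1 + 32.3) = 12.33/33.3000 = 0.3703

0.3703


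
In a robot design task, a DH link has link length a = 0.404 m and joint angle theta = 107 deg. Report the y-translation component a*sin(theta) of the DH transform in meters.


a*sin(theta) = 0.404*sin(107 deg) = 0.3863

0.3863 m


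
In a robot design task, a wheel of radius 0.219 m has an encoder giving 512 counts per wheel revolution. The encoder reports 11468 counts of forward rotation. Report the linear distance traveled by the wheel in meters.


revs = 11468/512 = 22.398438
d = revs * 2*pi*r = 22.398438 * 2*pi*0.219 = 30.8206

30.8206 m


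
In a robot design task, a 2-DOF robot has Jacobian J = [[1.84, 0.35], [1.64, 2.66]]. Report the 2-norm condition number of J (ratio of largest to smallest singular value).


JJ^T eigenvalues: trace(JJ^T) = 13.2733, det(JJ^T) = det(J)^2 = 18.66585616
s_max^2 = (13.2733 + sqrt(101.51706825))/2 = 11.67443394
s_min^2 = (13.2733 - sqrt(101.51706825))/2 = 1.59886606
kappa = s_max/s_min = sqrt(11.67443394/1.59886606) = 2.7022

2.7022


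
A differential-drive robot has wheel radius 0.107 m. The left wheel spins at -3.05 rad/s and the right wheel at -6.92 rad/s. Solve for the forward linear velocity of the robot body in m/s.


v = r*(wR + wL)/2 = 0.107*(-6.92 + -3.05)/2 = -0.5334

-0.5334 m/s


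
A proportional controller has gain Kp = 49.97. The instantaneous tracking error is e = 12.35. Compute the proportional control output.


u_P = Kp * e = 49.97 * 12.35 = 617.1295

617.1295


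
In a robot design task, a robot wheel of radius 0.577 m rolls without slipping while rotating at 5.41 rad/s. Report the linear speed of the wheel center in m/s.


v = omega * r = 5.41 * 0.577 = 3.1216

3.1216 m/s


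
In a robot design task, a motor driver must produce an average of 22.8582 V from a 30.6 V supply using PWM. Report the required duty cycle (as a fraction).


D = V_avg/V_supply = 22.8582/30.6 = 0.7470

0.7470


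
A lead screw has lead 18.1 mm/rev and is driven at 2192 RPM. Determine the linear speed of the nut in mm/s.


v = lead * (RPM/60) = 18.1*2192/60 = 661.2533

661.2533 mm/s


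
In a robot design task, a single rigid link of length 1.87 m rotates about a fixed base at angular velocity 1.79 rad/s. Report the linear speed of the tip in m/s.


v = L*omega = 1.87 * 1.79 = 3.3473

3.3473 m/s


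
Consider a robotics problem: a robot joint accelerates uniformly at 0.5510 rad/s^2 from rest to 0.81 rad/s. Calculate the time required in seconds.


t = delta_omega / alpha = 0.81 / 0.5510 = 1.4701

1.4701 s


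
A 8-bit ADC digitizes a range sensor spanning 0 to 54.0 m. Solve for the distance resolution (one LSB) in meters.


res = range / 2^n = 54.0/2^8 = 54.0/256 = 0.2109

0.2109 m


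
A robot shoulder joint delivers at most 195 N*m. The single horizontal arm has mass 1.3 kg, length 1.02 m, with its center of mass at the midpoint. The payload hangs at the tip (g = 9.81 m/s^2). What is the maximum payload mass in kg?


tau_arm = m_arm*g*(L/2) = 1.3*9.81*1.02/2 = 6.5040 N*m
tau_payload = tau_max - tau_arm = 195 - 6.5040 = 188.4960
m_payload = tau_payload / (g*L) = 188.4960 / (9.81*1.02) = 18.8379

18.8379 kg


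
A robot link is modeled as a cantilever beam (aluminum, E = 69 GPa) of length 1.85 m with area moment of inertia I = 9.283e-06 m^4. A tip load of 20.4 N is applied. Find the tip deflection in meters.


delta = F*L^3/(3*E*I) = 20.4*1.85^3/(3*6.900e+10*9.283e-06)
      = 129.16515/1921581 = 6.7218e-05

6.7218e-05 m


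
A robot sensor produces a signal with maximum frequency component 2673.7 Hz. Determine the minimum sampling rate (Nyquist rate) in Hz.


f_s,min = 2*f_max = 2*2673.7 = 5347.4000

5347.4000 Hz


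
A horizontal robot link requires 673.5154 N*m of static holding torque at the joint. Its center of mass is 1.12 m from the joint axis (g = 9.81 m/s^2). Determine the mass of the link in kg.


m = tau / (g*L) = 673.5154 / (9.81 * 1.12) = 61.3000

61.3000 kg


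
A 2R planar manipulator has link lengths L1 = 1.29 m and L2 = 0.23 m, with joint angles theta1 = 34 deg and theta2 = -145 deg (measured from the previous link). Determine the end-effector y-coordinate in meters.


y = L1*sin(th1) + L2*sin(th1+th2) = 1.29*sin(34 deg) + 0.23*sin(-111 deg) = 0.5066

0.5066 m


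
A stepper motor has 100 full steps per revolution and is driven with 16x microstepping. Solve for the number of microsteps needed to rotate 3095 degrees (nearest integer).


step_size = 360/(100*16) = 360/1600 = 0.225000 deg
n = 3095/(360/1600) = 3095*1600/360 = 13755.5556 -> 13756

13756 steps


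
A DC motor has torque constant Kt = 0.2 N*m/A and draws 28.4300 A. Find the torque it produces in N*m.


tau = Kt * I = 0.2*28.4300 = 5.6860

5.6860 N*m


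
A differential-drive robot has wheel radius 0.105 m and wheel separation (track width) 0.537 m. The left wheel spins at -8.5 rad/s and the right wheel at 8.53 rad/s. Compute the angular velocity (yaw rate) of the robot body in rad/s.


omega = r*(wR - wL)/L = 0.105*(8.53 - (-8.5))/0.537 = 3.3299

3.3299 rad/s


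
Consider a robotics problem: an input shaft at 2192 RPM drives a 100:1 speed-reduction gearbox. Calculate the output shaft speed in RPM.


omega_out = omega_in / N = 2192 / 100 = 21.9200

21.9200 RPM
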